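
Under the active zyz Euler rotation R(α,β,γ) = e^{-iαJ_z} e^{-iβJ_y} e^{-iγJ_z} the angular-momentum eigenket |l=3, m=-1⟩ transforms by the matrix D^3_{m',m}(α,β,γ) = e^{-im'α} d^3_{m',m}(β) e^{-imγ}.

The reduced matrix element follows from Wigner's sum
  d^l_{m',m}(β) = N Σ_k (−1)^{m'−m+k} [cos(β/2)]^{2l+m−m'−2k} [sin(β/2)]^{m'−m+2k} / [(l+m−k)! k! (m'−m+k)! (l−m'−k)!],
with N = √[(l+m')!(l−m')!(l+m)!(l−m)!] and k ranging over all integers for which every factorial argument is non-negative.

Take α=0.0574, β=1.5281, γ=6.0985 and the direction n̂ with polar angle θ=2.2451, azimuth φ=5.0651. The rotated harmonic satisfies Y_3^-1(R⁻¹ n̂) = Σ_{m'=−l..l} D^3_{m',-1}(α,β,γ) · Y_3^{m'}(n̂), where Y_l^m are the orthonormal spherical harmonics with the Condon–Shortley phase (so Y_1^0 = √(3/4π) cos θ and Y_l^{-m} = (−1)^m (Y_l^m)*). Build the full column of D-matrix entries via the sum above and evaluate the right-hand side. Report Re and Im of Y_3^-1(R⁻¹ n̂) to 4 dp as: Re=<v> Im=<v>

Re=-0.1962 Im=-0.1597

Need the full column D^3_{m',-1} for m'=−3..3 at α=0.0574, β=1.5281, γ=6.0985.
cos(β/2)=0.722040, sin(β/2)=0.691851
d^3_{-3,-1}: single k=2 term ⇒ +0.503867;  D = +0.503828-0.006291i
d^3_{-2,-1}: k∈[1..2] ⇒ +0.429357 -0.788410 = -0.359053;  D = -0.358176+0.025072i
d^3_{-1,-1}: k∈[0..2] ⇒ +0.141699 -1.040784 +0.716679 = -0.182405;  D = -0.180930+0.023155i
d^3_{0,-1}: k∈[0..2] ⇒ -0.470337 +1.295490 -0.396475 = +0.428677;  D = +0.421387-0.078721i
d^3_{1,-1}: k∈[0..2] ⇒ +0.780588 -0.955573 +0.109667 = -0.065318;  D = -0.063413+0.015658i
d^3_{2,-1}: k∈[0..1] ⇒ -0.788410 +0.361931 = -0.426479;  D = -0.407496+0.125824i
d^3_{3,-1}: single k=0 term ⇒ +0.462615;  D = +0.433465-0.161618i
Y_3^{m'}(θ=2.2451,φ=5.0651) and Σ D·Y over m':
  (+0.5038-0.0063i)·(-0.1733-0.0975i)  (-0.3582+0.0251i)·(+0.2964-0.2524i)  (-0.1809+0.0232i)·(+0.0828+0.2248i)  (+0.4214-0.0787i)·(+0.2449+0.0000i)  (-0.0634+0.0157i)·(-0.0828+0.2248i)  (-0.4075+0.1258i)·(+0.2964+0.2524i)  (+0.4335-0.1616i)·(+0.1733-0.0975i)
Y_3^-1(R⁻¹ n̂) = -0.196243-0.159660i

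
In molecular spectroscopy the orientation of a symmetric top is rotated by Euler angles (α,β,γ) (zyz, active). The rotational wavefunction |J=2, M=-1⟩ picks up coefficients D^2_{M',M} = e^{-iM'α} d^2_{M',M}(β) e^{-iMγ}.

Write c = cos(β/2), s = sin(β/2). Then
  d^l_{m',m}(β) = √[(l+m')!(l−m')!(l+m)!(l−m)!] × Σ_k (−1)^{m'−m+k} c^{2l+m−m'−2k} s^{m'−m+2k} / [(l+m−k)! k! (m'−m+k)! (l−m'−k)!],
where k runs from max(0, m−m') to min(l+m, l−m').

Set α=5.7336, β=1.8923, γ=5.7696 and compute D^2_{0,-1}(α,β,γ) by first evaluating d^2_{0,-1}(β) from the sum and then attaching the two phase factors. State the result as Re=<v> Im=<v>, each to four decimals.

Split into d^2_{0,-1}(β=1.8923) × two z-phases.
With c≡cos(β/2)=0.584810 and s≡sin(β/2)=0.811170, N=[2·2·1·6]^{1/2}=4.898979
k: max(0,(-1)−(0))=0 … min(2+(-1),2−(0))=1
  k=0: (−1)^1·4.8990/(2)·0.5848^3·0.8112^1 = -0.397405
  k=1: (−1)^2·4.8990/(2)·0.5848^1·0.8112^3 = +0.764586
d^2_{0,-1}(1.8923) = -0.397405 +0.764586 = +0.367182
Attach z-rotation phases: D = e^{-i(0)(5.7336)}·(+0.367182)·e^{-i(-1)(5.7696)} = +0.319811-0.180397i

Re=0.3198 Im=-0.1804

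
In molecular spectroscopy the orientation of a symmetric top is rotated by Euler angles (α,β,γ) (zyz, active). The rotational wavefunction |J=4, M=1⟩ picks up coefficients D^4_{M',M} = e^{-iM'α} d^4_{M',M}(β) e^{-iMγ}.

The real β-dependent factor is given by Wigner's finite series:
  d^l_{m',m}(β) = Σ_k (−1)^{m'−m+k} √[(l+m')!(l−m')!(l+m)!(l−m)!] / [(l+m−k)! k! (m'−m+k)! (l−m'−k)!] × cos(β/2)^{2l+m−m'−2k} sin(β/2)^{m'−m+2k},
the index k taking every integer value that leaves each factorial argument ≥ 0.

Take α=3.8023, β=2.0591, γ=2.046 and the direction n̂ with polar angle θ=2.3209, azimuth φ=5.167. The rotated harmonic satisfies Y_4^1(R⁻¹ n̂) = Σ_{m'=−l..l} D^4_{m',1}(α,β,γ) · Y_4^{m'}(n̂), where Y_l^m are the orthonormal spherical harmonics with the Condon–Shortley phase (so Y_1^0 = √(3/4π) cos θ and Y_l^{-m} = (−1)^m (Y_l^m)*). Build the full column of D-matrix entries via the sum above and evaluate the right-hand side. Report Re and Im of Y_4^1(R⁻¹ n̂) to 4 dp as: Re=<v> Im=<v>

Re=0.1321 Im=-0.2687

Need the full column D^4_{m',1} for m'=−4..4 at α=3.8023, β=2.0591, γ=2.046.
cos(β/2)=0.515205, sin(β/2)=0.857067
d^4_{-4,1}: single k=5 term ⇒ +0.473269;  D = +0.391451+0.265988i
d^4_{-3,1}: k∈[4..5] ⇒ +0.502918 -0.835063 = -0.332144;  D = +0.331467-0.021202i
d^4_{-2,1}: k∈[3..5] ⇒ +0.323190 -1.341590 +0.742541 = -0.275859;  D = -0.206556+0.182846i
d^4_{-1,1}: k∈[2..5] ⇒ +0.137375 -1.140512 +1.578120 -0.291152 = +0.283832;  D = -0.052350+0.278963i
d^4_{0,1}: k∈[1..4] ⇒ +0.036931 -0.613210 +1.696992 -0.782707 = +0.338006;  D = -0.154644-0.300555i
d^4_{1,1}: k∈[0..3] ⇒ +0.004964 -0.206063 +1.140512 -1.052080 = -0.112667;  D = -0.102180-0.047467i
d^4_{2,1}: k∈[0..2] ⇒ -0.035036 +0.484785 -0.894393 = -0.444644;  D = +0.433354-0.099559i
d^4_{3,1}: k∈[0..1] ⇒ +0.109038 -0.502918 = -0.393880;  D = -0.248974+0.305211i
d^4_{4,1}: single k=0 term ⇒ -0.171016;  D = +0.004029-0.170969i
Y_4^{m'}(θ=2.3209,φ=5.167) and Σ D·Y over m':
  (+0.3915+0.2660i)·(-0.0311-0.1229i)  (+0.3315-0.0212i)·(+0.3270+0.0687i)  (-0.2066+0.1828i)·(-0.2479+0.3183i)  (-0.0524+0.2790i)·(-0.0262-0.0537i)  (-0.1546-0.3006i)·(-0.3579+0.0000i)  (-0.1022-0.0475i)·(+0.0262-0.0537i)  (+0.4334-0.0996i)·(-0.2479-0.3183i)  (-0.2490+0.3052i)·(-0.3270+0.0687i)  (+0.0040-0.1710i)·(-0.0311+0.1229i)
Y_4^1(R⁻¹ n̂) = +0.132080-0.268716i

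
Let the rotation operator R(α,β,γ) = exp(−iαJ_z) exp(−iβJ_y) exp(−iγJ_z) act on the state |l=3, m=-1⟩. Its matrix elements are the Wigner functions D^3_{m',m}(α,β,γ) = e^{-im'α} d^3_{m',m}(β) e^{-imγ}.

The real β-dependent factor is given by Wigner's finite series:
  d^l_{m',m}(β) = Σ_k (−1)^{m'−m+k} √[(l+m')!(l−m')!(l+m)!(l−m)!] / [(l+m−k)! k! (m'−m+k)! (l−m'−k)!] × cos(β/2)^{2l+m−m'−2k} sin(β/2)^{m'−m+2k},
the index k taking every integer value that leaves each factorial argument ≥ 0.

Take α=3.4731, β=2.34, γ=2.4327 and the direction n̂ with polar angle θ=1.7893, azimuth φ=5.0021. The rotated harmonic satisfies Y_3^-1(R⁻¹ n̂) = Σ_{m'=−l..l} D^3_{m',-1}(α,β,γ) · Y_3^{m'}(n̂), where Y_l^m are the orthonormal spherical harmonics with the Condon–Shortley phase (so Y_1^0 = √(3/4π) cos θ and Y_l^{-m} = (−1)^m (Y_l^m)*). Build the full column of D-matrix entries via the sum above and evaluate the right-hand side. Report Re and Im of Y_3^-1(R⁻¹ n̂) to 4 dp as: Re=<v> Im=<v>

Re=-0.1458 Im=-0.2229

Need the full column D^3_{m',-1} for m'=−3..3 at α=3.4731, β=2.34, γ=2.4327.
cos(β/2)=0.390152, sin(β/2)=0.920751
d^3_{-3,-1}: single k=2 term ⇒ +0.076079;  D = +0.072996+0.021436i
d^3_{-2,-1}: k∈[1..2] ⇒ +0.026321 -0.293195 = -0.266874;  D = +0.266593-0.012239i
d^3_{-1,-1}: k∈[0..2] ⇒ +0.003527 -0.157148 +0.656427 = +0.502806;  D = +0.467424-0.185280i
d^3_{0,-1}: k∈[0..2] ⇒ -0.028834 +0.481768 -0.894405 = -0.441470;  D = +0.335113-0.287394i
d^3_{1,-1}: k∈[0..2] ⇒ +0.117861 -0.875236 +0.609329 = -0.148046;  D = -0.074893+0.127705i
d^3_{2,-1}: k∈[0..1] ⇒ -0.293195 +0.816476 = +0.523281;  D = -0.103390+0.512966i
d^3_{3,-1}: single k=0 term ⇒ +0.423722;  D = -0.056029-0.420001i
Y_3^{m'}(θ=1.7893,φ=5.0021) and Σ D·Y over m':
  (+0.0730+0.0214i)·(-0.2965-0.2506i)  (+0.2666-0.0122i)·(+0.1767-0.1156i)  (+0.4674-0.1853i)·(-0.0690-0.2313i)  (+0.3351-0.2874i)·(+0.2237+0.0000i)  (-0.0749+0.1277i)·(+0.0690-0.2313i)  (-0.1034+0.5130i)·(+0.1767+0.1156i)  (-0.0560-0.4200i)·(+0.2965-0.2506i)
Y_3^-1(R⁻¹ n̂) = -0.145753-0.222931i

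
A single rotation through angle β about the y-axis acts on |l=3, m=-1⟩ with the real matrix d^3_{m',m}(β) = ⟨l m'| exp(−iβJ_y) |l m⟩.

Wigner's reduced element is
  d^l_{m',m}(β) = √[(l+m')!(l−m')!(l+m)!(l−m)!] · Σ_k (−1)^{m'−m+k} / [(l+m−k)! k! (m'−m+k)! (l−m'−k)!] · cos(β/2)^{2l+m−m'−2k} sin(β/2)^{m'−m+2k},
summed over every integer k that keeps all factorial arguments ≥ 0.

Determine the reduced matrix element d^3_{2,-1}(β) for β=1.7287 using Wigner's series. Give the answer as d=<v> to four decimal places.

d=-0.2386

d^3_{2,-1}(β=1.7287) via Wigner's sum:
Half-angle: c=0.649135, s=0.760673. N=√(120·1·2·24)=75.894664
Admissible k: 0..1 (factorial args all ≥0)
  k=0: (−1)^3·75.8947/(12)·0.6491^3·0.7607^3 = -0.761429
  k=1: (−1)^4·75.8947/(24)·0.6491^1·0.7607^5 = +0.522789
d^3_{2,-1}(1.7287) = -0.761429 +0.522789 = -0.238640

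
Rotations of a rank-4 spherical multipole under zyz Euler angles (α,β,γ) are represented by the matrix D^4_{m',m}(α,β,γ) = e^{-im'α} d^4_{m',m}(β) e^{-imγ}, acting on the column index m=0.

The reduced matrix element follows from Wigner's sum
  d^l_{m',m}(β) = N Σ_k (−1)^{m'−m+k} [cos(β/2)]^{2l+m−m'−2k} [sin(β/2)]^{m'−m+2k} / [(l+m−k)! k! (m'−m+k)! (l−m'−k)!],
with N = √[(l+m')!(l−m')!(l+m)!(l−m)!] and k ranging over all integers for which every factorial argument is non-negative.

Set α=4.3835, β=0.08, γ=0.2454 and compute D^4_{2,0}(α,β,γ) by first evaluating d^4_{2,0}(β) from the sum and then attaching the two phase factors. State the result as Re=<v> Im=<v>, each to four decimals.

Split into d^4_{2,0}(β=0.08) × two z-phases.
c=cos(0.08/2)=0.999200, s=sin(0.08/2)=0.039989; N=√[720·2·24·24]=910.735966
k: max(0,(0)−(2))=0 … min(4+(0),4−(2))=2
  k=0: (−1)^2·910.7360/(96)·0.9992^6·0.0400^2 = +0.015098
  k=1: (−1)^3·910.7360/(36)·0.9992^4·0.0400^4 = -0.000064
  k=2: (−1)^4·910.7360/(96)·0.9992^2·0.0400^6 = +0.000000
d^4_{2,0}(0.08) = +0.015098 -0.000064 +0.000000 = +0.015034
Attach z-rotation phases: D = e^{-i(2)(4.3835)}·(+0.015034)·e^{-i(0)(0.2454)} = -0.011897-0.009191i

Re=-0.0119 Im=-0.0092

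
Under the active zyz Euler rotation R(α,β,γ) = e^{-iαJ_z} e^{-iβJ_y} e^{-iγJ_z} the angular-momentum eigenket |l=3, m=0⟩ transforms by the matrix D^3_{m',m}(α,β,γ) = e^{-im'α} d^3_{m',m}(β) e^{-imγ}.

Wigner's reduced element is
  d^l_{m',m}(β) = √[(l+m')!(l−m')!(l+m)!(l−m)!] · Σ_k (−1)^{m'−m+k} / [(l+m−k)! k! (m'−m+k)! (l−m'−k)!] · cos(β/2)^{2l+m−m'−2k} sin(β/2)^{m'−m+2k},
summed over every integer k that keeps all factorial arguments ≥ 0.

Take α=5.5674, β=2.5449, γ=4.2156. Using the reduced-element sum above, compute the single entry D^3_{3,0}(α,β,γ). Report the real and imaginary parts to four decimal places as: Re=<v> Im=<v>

First d^3_{3,0}(β=2.5449), then the phase factors e^{-i(3)α} and e^{-i(0)γ}:
Half-angle: c=0.293940, s=0.955824. N=√(720·1·6·6)=160.996894
Admissible k: 0..0 (factorial args all ≥0)
  k=0: (−1)^3·160.9969/(36)·0.2939^3·0.9558^3 = -0.099180
d^3_{3,0}(2.5449) = -0.099180
D = (-0.545143+0.838343i)·(-0.099180)·(+1.000000+0.000000i) = +0.054067-0.083147i

Re=0.0541 Im=-0.0831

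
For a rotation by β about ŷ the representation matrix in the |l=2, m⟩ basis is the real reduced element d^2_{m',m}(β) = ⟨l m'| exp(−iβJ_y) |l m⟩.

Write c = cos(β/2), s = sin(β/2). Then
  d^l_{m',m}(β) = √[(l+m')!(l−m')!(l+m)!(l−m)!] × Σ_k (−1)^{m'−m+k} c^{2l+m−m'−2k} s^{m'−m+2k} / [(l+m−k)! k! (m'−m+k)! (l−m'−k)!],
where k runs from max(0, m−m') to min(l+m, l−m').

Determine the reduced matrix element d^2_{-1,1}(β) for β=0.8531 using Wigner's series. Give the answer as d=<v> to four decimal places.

d^2_{-1,1}(β=0.8531) via Wigner's sum:
Half-angle: c=0.910399, s=0.413732. N=√(1·6·6·1)=6.000000
k: max(0,(1)−(-1))=2 … min(2+(1),2−(-1))=3
  k=2: (−1)^0·6.0000/(2)·0.9104^2·0.4137^2 = +0.425621
  k=3: (−1)^1·6.0000/(6)·0.9104^0·0.4137^4 = -0.029301
d^2_{-1,1}(0.8531) = +0.425621 -0.029301 = +0.396321

d=0.3963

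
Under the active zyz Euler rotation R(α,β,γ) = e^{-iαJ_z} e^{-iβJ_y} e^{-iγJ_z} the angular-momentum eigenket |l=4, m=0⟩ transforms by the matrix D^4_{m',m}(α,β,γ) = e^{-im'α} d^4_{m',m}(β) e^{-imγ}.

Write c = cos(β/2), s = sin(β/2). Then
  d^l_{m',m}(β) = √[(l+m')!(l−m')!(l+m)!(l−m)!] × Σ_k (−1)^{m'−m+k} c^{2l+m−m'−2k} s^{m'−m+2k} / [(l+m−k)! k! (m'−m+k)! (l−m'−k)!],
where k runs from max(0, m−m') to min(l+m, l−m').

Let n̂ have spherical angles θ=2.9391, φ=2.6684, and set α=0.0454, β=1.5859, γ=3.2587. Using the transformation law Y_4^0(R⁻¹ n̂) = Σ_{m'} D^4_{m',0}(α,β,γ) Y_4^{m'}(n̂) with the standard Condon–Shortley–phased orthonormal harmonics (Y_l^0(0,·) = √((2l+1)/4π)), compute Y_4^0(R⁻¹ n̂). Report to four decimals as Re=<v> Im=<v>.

Re=0.2387 Im=0.0000

Need the full column D^4_{m',0} for m'=−4..4 at α=0.0454, β=1.5859, γ=3.2587.
cos(β/2)=0.701747, sin(β/2)=0.712427
d^4_{-4,0}: single k=4 term ⇒ +0.522674;  D = +0.514079+0.094397i
d^4_{-3,0}: k∈[3..4] ⇒ +0.728092 -0.750422 = -0.022330;  D = -0.022123-0.003032i
d^4_{-2,0}: k∈[2..4] ⇒ +0.575021 -1.580418 +0.610833 = -0.394564;  D = -0.392938-0.035777i
d^4_{-1,0}: k∈[1..4] ⇒ +0.267004 -1.651157 +1.701797 -0.292332 = +0.025312;  D = +0.025286+0.001149i
d^4_{0,0}: k∈[0..4] ⇒ +0.058809 -0.969801 +2.248974 -1.030199 +0.066362 = +0.374145;  D = +0.374145+0.000000i
d^4_{1,0}: k∈[0..3] ⇒ -0.267004 +1.651157 -1.701797 +0.292332 = -0.025312;  D = -0.025286+0.001149i
d^4_{2,0}: k∈[0..2] ⇒ +0.575021 -1.580418 +0.610833 = -0.394564;  D = -0.392938+0.035777i
d^4_{3,0}: k∈[0..1] ⇒ -0.728092 +0.750422 = +0.022330;  D = +0.022123-0.003032i
d^4_{4,0}: single k=0 term ⇒ +0.522674;  D = +0.514079-0.094397i
Y_4^{m'}(θ=2.9391,φ=2.6684) and Σ D·Y over m':
  (+0.5141+0.0944i)·(-0.0002+0.0007i)  (-0.0221-0.0030i)·(+0.0015+0.0099i)  (-0.3929-0.0358i)·(+0.0452+0.0628i)  (+0.0253+0.0011i)·(+0.3083+0.1579i)  (+0.3741+0.0000i)·(+0.6812+0.0000i)  (-0.0253+0.0011i)·(-0.3083+0.1579i)  (-0.3929+0.0358i)·(+0.0452-0.0628i)  (+0.0221-0.0030i)·(-0.0015+0.0099i)  (+0.5141-0.0944i)·(-0.0002-0.0007i)
Y_4^0(R⁻¹ n̂) = +0.238679+0.000000i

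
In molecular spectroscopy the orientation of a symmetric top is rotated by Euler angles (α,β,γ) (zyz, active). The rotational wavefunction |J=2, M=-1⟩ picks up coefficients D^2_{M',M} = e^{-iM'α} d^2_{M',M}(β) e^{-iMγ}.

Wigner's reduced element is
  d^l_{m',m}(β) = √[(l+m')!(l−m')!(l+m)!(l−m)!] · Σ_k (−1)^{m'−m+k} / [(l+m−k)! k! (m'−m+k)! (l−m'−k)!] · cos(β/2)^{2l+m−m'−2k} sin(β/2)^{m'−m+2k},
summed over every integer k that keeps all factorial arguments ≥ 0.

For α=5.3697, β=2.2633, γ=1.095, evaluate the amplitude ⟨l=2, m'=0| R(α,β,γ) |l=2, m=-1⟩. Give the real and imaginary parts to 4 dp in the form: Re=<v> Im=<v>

D^2_{0,-1}(5.3697,2.2633,1.095) = e^{-i·0·5.3697}·d^2_{0,-1}(2.2633)·e^{-i·-1·1.095}. Compute d first:
c=cos(2.2633/2)=0.425167, s=sin(2.2633/2)=0.905115; N=√[2·2·1·6]=4.898979
The bounds max(0,m−m')=0 and min(l+m,l−m')=1 give 2 terms
  k=0: (−1)^1·4.8990/(2)·0.4252^3·0.9051^1 = -0.170395
  k=1: (−1)^2·4.8990/(2)·0.4252^1·0.9051^3 = +0.772229
d^2_{0,-1}(2.2633) = -0.170395 +0.772229 = +0.601834
Attach z-rotation phases: D = e^{-i(0)(5.3697)}·(+0.601834)·e^{-i(-1)(1.095)} = +0.275668+0.534987i

Re=0.2757 Im=0.5350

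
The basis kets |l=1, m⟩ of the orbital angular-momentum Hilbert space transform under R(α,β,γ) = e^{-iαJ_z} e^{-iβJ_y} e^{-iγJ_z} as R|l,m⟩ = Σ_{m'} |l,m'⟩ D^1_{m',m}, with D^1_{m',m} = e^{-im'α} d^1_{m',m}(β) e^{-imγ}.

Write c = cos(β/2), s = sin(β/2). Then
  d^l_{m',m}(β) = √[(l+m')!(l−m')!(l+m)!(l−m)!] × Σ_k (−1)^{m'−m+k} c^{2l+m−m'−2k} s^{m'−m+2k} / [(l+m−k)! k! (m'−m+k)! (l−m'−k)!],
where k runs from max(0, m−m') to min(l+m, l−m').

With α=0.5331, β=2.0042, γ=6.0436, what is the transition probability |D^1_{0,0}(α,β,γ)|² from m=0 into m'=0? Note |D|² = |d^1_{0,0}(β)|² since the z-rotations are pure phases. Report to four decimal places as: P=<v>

First d^1_{0,0}(β=2.0042), then the phase factors e^{-i(0)α} and e^{-i(0)γ}:
With c≡cos(β/2)=0.538534 and s≡sin(β/2)=0.842604, N=[1·1·1·1]^{1/2}=1.000000
The bounds max(0,m−m')=0 and min(l+m,l−m')=1 give 2 terms
  k=0: (−1)^0·1.0000/(1)·0.5385^2·0.8426^0 = +0.290019
  k=1: (−1)^1·1.0000/(1)·0.5385^0·0.8426^2 = -0.709981
d^1_{0,0}(2.0042) = +0.290019 -0.709981 = -0.419962
|D^1_{0,0}|² = |d^1_{0,0}(β)|² = (-0.419962)² = 0.176368 (the z-rotation phases have unit modulus)

P=0.1764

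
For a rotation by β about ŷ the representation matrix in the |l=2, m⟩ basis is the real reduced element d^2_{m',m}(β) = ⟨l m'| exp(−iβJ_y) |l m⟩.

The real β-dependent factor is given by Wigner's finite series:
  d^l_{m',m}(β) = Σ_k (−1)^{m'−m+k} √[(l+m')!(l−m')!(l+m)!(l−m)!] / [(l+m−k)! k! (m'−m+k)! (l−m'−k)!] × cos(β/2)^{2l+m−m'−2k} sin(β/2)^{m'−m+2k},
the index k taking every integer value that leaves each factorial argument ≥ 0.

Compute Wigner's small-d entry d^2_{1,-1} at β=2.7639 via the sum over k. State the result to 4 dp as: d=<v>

d^2_{1,-1}(β=2.7639) via Wigner's sum:
Half-angle: c=0.187726, s=0.982221. N=√(6·1·1·6)=6.000000
k∈{0,1} keeps every argument non-negative
  k=0: (−1)^2·6.0000/(2)·0.1877^2·0.9822^2 = +0.101997
  k=1: (−1)^3·6.0000/(6)·0.1877^0·0.9822^4 = -0.930760
d^2_{1,-1}(2.7639) = +0.101997 -0.930760 = -0.828763

d=-0.8288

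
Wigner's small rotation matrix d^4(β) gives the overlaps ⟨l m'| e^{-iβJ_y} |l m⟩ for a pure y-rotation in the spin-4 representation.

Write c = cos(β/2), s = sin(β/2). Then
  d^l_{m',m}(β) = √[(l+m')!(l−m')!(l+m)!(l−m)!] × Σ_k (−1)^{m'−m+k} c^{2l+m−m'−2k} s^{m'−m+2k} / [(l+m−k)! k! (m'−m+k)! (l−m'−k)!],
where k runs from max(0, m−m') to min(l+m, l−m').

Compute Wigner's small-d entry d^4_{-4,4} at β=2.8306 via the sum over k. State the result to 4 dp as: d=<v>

d=0.9075

d^4_{-4,4}(β=2.8306) via Wigner's sum:
With c≡cos(β/2)=0.154870 and s≡sin(β/2)=0.987935, N=[1·40320·40320·1]^{1/2}=40320.000000
k: max(0,(4)−(-4))=8 … min(4+(4),4−(-4))=8
  k=8: (−1)^0·40320.0000/(40320)·0.1549^0·0.9879^8 = +0.907457
d^4_{-4,4}(2.8306) = +0.907457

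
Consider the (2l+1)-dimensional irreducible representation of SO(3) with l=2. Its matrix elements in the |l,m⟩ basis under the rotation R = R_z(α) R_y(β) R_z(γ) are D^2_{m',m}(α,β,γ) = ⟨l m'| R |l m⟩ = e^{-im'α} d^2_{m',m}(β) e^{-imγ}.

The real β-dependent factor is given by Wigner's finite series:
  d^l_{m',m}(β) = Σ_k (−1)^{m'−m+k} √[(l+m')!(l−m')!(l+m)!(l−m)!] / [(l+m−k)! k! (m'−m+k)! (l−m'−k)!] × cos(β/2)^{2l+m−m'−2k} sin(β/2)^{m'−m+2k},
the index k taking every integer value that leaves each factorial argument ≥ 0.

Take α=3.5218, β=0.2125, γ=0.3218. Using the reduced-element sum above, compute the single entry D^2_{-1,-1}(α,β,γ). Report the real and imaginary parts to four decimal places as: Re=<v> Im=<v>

Re=-0.7210 Im=-0.6098

Split into d^2_{-1,-1}(β=0.2125) × two z-phases.
With c≡cos(β/2)=0.994361 and s≡sin(β/2)=0.106050, N=[1·6·1·6]^{1/2}=6.000000
The bounds max(0,m−m')=0 and min(l+m,l−m')=1 give 2 terms
  k=0: (−1)^0·6.0000/(6)·0.9944^4·0.1061^0 = +0.977633
  k=1: (−1)^1·6.0000/(2)·0.9944^2·0.1061^2 = -0.033360
d^2_{-1,-1}(0.2125) = +0.977633 -0.033360 = +0.944273
Attach z-rotation phases: D = e^{-i(-1)(3.5218)}·(+0.944273)·e^{-i(-1)(0.3218)} = -0.720997-0.609766i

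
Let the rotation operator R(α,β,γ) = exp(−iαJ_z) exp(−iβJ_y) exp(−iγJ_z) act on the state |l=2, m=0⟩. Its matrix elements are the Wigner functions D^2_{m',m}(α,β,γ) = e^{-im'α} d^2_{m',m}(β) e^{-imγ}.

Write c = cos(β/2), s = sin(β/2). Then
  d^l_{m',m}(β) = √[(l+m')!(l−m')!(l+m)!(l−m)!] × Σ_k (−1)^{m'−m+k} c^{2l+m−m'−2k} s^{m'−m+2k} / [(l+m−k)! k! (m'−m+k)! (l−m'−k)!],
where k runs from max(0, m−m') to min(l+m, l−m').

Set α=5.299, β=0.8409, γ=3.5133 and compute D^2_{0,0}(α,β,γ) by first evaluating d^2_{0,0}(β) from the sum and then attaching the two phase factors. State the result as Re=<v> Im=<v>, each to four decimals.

Re=0.1669 Im=0.0000

First d^2_{0,0}(β=0.8409), then the phase factors e^{-i(0)α} and e^{-i(0)γ}:
With c≡cos(β/2)=0.912905 and s≡sin(β/2)=0.408171, N=[2·2·2·2]^{1/2}=4.000000
The bounds max(0,m−m')=0 and min(l+m,l−m')=2 give 3 terms
  k=0: (−1)^0·4.0000/(4)·0.9129^4·0.4082^0 = +0.694549
  k=1: (−1)^1·4.0000/(1)·0.9129^2·0.4082^2 = -0.555388
  k=2: (−1)^2·4.0000/(4)·0.9129^0·0.4082^4 = +0.027757
d^2_{0,0}(0.8409) = +0.694549 -0.555388 +0.027757 = +0.166918
Phases: e^{-i·(0)·5.299}=+1.000000+0.000000i, e^{-i·(0)·3.5133}=+1.000000+0.000000i ⇒ D=+0.166918+0.000000i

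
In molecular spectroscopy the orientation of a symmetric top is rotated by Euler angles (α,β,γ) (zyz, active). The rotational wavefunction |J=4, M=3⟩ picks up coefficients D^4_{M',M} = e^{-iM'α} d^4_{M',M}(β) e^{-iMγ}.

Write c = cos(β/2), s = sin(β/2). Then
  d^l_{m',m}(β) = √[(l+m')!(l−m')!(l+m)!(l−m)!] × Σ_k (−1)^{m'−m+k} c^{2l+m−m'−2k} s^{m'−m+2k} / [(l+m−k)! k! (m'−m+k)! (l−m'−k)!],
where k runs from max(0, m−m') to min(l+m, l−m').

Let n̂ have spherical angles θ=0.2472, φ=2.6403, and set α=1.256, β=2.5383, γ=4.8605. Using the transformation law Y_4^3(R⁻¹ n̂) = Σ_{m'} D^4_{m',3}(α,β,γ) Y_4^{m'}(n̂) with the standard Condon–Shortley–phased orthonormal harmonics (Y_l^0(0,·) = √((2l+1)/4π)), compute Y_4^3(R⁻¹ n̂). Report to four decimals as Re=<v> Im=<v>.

Need the full column D^4_{m',3} for m'=−4..4 at α=1.256, β=2.5383, γ=4.8605.
cos(β/2)=0.297093, sin(β/2)=0.954849
d^4_{-4,3}: single k=7 term ⇒ +0.608105;  D = -0.602757+0.080472i
d^4_{-3,3}: k∈[6..7] ⇒ +0.468262 -0.690997 = -0.222735;  D = +0.040331-0.219053i
d^4_{-2,3}: k∈[5..6] ⇒ +0.233633 -0.804447 = -0.570815;  D = -0.501791-0.272094i
d^4_{-1,3}: k∈[4..5] ⇒ +0.085669 -0.530959 = -0.445290;  D = -0.323029+0.306489i
d^4_{0,3}: k∈[3..4] ⇒ +0.023841 -0.246270 = -0.222429;  D = +0.095613+0.200831i
d^4_{1,3}: k∈[2..3] ⇒ +0.004976 -0.085669 = -0.080693;  D = +0.080017-0.010424i
d^4_{2,3}: k∈[1..2] ⇒ +0.000730 -0.022618 = -0.021888;  D = +0.004032-0.021513i
d^4_{3,3}: k∈[0..1] ⇒ +0.000061 -0.004389 = -0.004328;  D = -0.003798-0.002075i
d^4_{4,3}: single k=0 term ⇒ -0.000552;  D = -0.000401+0.000378i
Y_4^{m'}(θ=0.2472,φ=2.6403) and Σ D·Y over m':
  (-0.6028+0.0805i)·(-0.0007+0.0014i)  (+0.0403-0.2191i)·(-0.0012-0.0177i)  (-0.5018-0.2721i)·(+0.0602+0.0942i)  (-0.3230+0.3065i)·(-0.3525-0.1931i)  (+0.0956+0.2008i)·(+0.6062+0.0000i)  (+0.0800-0.0104i)·(+0.3525-0.1931i)  (+0.0040-0.0215i)·(+0.0602-0.0942i)  (-0.0038-0.0021i)·(+0.0012-0.0177i)  (-0.0004+0.0004i)·(-0.0007-0.0014i)
Y_4^3(R⁻¹ n̂) = +0.247187-0.009648i

Re=0.2472 Im=-0.0096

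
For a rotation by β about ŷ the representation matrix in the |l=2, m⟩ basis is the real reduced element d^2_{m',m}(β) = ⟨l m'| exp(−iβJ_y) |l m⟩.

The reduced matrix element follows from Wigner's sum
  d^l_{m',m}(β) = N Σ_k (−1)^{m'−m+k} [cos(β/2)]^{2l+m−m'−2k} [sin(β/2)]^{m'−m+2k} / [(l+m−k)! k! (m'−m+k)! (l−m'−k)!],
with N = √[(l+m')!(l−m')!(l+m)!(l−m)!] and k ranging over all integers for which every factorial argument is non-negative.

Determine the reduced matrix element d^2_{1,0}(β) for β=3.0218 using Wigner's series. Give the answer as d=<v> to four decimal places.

d^2_{1,0}(β=3.0218) via Wigner's sum:
c=cos(3.0218/2)=0.059861, s=sin(3.0218/2)=0.998207; N=√[6·1·2·2]=4.898979
The bounds max(0,m−m')=0 and min(l+m,l−m')=1 give 2 terms
  k=0: (−1)^1·4.8990/(2)·0.0599^3·0.9982^1 = -0.000524
  k=1: (−1)^2·4.8990/(2)·0.0599^1·0.9982^3 = +0.145840
d^2_{1,0}(3.0218) = -0.000524 +0.145840 = +0.145316

d=0.1453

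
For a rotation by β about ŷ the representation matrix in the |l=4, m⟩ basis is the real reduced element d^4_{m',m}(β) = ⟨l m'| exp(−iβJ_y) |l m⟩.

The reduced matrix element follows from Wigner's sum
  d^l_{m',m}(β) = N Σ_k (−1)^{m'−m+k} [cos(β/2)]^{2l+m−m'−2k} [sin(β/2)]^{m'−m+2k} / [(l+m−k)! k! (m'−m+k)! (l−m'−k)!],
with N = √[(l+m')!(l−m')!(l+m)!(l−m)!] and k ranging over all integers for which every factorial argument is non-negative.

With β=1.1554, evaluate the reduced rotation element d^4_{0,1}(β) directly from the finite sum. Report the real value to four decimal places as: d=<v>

d^4_{0,1}(β=1.1554) via Wigner's sum:
With c≡cos(β/2)=0.837721 and s≡sin(β/2)=0.546099, N=[24·24·120·6]^{1/2}=643.987578
k: max(0,(1)−(0))=1 … min(4+(1),4−(0))=4
  k=1: (−1)^0·643.9876/(144)·0.8377^7·0.5461^1 = +0.707101
  k=2: (−1)^1·643.9876/(24)·0.8377^5·0.5461^3 = -1.802919
  k=3: (−1)^2·643.9876/(24)·0.8377^3·0.5461^5 = +0.766160
  k=4: (−1)^3·643.9876/(144)·0.8377^1·0.5461^7 = -0.054264
d^4_{0,1}(1.1554) = +0.707101 -1.802919 +0.766160 -0.054264 = -0.383922

d=-0.3839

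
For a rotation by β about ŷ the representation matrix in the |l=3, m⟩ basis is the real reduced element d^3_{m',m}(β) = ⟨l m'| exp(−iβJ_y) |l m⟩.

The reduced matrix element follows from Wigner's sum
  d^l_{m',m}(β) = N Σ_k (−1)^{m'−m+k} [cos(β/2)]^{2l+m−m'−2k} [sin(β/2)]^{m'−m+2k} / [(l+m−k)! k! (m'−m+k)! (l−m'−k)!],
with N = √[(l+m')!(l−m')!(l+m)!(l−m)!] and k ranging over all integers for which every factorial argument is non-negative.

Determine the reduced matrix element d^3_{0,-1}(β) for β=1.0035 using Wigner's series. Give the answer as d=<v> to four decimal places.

d=-0.1620

d^3_{0,-1}(β=1.0035) via Wigner's sum:
Half-angle: c=0.876742, s=0.480961. N=√(6·6·2·24)=41.569219
The bounds max(0,m−m')=0 and min(l+m,l−m')=2 give 3 terms
  k=0: (−1)^1·41.5692/(12)·0.8767^5·0.4810^1 = -0.863097
  k=1: (−1)^2·41.5692/(4)·0.8767^3·0.4810^3 = +0.779213
  k=2: (−1)^3·41.5692/(12)·0.8767^1·0.4810^5 = -0.078165
d^3_{0,-1}(1.0035) = -0.863097 +0.779213 -0.078165 = -0.162049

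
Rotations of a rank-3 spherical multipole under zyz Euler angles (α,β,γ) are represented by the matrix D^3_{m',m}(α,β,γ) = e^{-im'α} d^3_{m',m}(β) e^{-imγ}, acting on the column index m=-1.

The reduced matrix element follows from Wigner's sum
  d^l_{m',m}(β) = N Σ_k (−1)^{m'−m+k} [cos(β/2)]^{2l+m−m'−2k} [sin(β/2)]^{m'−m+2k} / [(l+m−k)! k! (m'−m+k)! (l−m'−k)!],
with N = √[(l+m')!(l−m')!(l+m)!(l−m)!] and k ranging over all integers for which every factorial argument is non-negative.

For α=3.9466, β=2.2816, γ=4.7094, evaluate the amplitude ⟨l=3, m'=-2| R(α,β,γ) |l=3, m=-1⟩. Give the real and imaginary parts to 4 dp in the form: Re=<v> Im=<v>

First d^3_{-2,-1}(β=2.2816), then the phase factors e^{-i(-2)α} and e^{-i(-1)γ}:
c=cos(2.2816/2)=0.416867, s=sin(2.2816/2)=0.908967; N=√[1·120·2·24]=75.894664
k: max(0,(-1)−(-2))=1 … min(3+(-1),3−(-2))=2
  k=1: (−1)^0·75.8947/(24)·0.4169^5·0.9090^1 = +0.036186
  k=2: (−1)^1·75.8947/(12)·0.4169^3·0.9090^3 = -0.344087
d^3_{-2,-1}(2.2816) = +0.036186 -0.344087 = -0.307902
Attach z-rotation phases: D = e^{-i(-2)(3.9466)}·(-0.307902)·e^{-i(-1)(4.7094)} = -0.307700-0.011153i

Re=-0.3077 Im=-0.0112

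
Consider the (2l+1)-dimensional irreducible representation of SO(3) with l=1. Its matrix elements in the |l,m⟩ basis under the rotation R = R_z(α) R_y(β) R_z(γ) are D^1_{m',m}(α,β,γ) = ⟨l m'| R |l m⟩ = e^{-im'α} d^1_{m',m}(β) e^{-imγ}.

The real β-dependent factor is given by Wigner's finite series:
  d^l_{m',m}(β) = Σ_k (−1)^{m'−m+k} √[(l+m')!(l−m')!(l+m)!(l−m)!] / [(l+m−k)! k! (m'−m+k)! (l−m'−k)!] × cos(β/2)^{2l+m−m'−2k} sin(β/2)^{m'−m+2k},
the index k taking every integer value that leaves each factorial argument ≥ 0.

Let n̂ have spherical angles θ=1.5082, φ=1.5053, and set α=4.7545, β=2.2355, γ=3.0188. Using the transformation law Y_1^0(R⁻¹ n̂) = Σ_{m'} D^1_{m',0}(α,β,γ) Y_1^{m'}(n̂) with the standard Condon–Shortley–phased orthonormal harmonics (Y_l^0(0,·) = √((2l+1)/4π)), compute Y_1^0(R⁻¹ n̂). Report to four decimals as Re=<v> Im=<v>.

Re=-0.4005 Im=0.0000

Need the full column D^1_{m',0} for m'=−1..1 at α=4.7545, β=2.2355, γ=3.0188.
cos(β/2)=0.437707, sin(β/2)=0.899118
d^1_{-1,0}: single k=1 term ⇒ +0.556563;  D = +0.023431-0.556070i
d^1_{0,0}: k∈[0..1] ⇒ +0.191587 -0.808413 = -0.616826;  D = -0.616826+0.000000i
d^1_{1,0}: single k=0 term ⇒ -0.556563;  D = -0.023431-0.556070i
Y_1^{m'}(θ=1.5082,φ=1.5053) and Σ D·Y over m':
  (+0.0234-0.5561i)·(+0.0226-0.3441i)  (-0.6168+0.0000i)·(+0.0306+0.0000i)  (-0.0234-0.5561i)·(-0.0226-0.3441i)
Y_1^0(R⁻¹ n̂) = -0.400459+0.000000i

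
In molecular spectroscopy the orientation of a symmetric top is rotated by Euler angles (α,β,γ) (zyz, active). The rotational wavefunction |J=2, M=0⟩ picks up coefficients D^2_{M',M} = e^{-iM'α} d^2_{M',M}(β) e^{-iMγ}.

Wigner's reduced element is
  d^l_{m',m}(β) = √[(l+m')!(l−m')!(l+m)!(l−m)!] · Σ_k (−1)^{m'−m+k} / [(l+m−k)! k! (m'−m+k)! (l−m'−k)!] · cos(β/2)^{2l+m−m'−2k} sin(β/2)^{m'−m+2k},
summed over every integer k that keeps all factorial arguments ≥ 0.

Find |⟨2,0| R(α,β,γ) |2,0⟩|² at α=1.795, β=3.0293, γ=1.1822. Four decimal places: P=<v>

P=0.9627

First d^2_{0,0}(β=3.0293), then the phase factors e^{-i(0)α} and e^{-i(0)γ}:
c=cos(3.0293/2)=0.056117, s=sin(3.0293/2)=0.998424; N=√[2·2·2·2]=4.000000
k: max(0,(0)−(0))=0 … min(2+(0),2−(0))=2
  k=0: (−1)^0·4.0000/(4)·0.0561^4·0.9984^0 = +0.000010
  k=1: (−1)^1·4.0000/(1)·0.0561^2·0.9984^2 = -0.012557
  k=2: (−1)^2·4.0000/(4)·0.0561^0·0.9984^4 = +0.993712
d^2_{0,0}(3.0293) = +0.000010 -0.012557 +0.993712 = +0.981165
|D^2_{0,0}|² = |d^2_{0,0}(β)|² = (+0.981165)² = 0.962685 (the z-rotation phases have unit modulus)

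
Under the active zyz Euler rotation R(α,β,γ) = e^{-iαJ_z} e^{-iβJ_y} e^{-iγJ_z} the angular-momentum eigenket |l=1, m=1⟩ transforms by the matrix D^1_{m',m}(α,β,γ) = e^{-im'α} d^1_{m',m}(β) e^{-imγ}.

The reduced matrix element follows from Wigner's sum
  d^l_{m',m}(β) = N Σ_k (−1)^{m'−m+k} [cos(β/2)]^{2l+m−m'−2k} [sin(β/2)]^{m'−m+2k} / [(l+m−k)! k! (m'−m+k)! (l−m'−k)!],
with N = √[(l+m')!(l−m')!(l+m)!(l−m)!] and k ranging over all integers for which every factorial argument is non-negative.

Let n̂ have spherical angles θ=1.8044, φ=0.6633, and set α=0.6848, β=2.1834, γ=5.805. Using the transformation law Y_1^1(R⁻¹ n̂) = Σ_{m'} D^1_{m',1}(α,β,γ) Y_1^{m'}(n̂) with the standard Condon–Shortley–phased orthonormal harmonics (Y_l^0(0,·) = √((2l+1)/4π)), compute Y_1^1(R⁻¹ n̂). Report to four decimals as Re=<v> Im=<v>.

Need the full column D^1_{m',1} for m'=−1..1 at α=0.6848, β=2.1834, γ=5.805.
cos(β/2)=0.460977, sin(β/2)=0.887412
d^1_{-1,1}: single k=2 term ⇒ +0.787500;  D = +0.312323+0.722918i
d^1_{0,1}: single k=1 term ⇒ +0.578522;  D = +0.513630+0.266218i
d^1_{1,1}: single k=0 term ⇒ +0.212500;  D = +0.207981-0.043594i
Y_1^{m'}(θ=1.8044,φ=0.6633) and Σ D·Y over m':
  (+0.3123+0.7229i)·(+0.2648-0.2069i)  (+0.5136+0.2662i)·(-0.1131+0.0000i)  (+0.2080-0.0436i)·(-0.2648-0.2069i)
Y_1^1(R⁻¹ n̂) = +0.110127+0.065218i

Re=0.1101 Im=0.0652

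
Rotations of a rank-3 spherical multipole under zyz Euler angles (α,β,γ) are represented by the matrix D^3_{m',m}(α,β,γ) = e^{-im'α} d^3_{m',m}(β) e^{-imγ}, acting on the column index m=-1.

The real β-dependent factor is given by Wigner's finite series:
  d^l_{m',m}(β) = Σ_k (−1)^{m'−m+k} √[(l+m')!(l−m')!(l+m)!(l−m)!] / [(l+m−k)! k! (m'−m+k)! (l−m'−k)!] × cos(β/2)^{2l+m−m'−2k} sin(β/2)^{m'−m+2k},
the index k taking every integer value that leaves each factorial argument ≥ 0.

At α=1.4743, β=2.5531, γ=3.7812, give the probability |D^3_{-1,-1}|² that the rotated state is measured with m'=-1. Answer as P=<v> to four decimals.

P=0.1385

Split into d^3_{-1,-1}(β=2.5531) × two z-phases.
Half-angle: c=0.290019, s=0.957021. N=√(2·24·2·24)=48.000000
k: max(0,(-1)−(-1))=0 … min(3+(-1),3−(-1))=2
  k=0: (−1)^0·48.0000/(48)·0.2900^6·0.9570^0 = +0.000595
  k=1: (−1)^1·48.0000/(6)·0.2900^4·0.9570^2 = -0.051837
  k=2: (−1)^2·48.0000/(8)·0.2900^2·0.9570^4 = +0.423340
d^3_{-1,-1}(2.5531) = +0.000595 -0.051837 +0.423340 = +0.372098
|D^3_{-1,-1}|² = |d^3_{-1,-1}(β)|² = (+0.372098)² = 0.138457 (the z-rotation phases have unit modulus)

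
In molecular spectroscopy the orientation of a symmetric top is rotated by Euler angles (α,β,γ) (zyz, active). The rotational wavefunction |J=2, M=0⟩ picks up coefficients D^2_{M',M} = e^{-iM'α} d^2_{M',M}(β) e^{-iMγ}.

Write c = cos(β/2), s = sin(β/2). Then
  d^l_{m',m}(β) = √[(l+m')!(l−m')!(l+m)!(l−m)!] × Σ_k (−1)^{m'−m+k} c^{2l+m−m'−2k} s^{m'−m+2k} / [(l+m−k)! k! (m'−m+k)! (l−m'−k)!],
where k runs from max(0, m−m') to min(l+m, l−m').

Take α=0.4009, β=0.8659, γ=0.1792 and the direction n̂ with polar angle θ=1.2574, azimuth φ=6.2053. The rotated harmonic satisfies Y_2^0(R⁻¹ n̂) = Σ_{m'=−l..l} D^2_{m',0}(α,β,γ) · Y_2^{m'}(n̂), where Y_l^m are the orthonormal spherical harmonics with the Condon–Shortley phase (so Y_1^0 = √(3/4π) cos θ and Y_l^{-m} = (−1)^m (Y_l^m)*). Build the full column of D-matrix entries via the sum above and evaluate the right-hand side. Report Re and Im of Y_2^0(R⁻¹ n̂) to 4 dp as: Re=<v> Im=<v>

Need the full column D^2_{m',0} for m'=−2..2 at α=0.4009, β=0.8659, γ=0.1792.
cos(β/2)=0.907732, sin(β/2)=0.419550
d^2_{-2,0}: single k=2 term ⇒ +0.355271;  D = +0.247060+0.255301i
d^2_{-1,0}: k∈[1..2] ⇒ +0.768657 -0.164205 = +0.604453;  D = +0.556526+0.235886i
d^2_{0,0}: k∈[0..2] ⇒ +0.678939 -0.580154 +0.030984 = +0.129768;  D = +0.129768+0.000000i
d^2_{1,0}: k∈[0..1] ⇒ -0.768657 +0.164205 = -0.604453;  D = -0.556526+0.235886i
d^2_{2,0}: single k=0 term ⇒ +0.355271;  D = +0.247060-0.255301i
Y_2^{m'}(θ=1.2574,φ=6.2053) and Σ D·Y over m':
  (+0.2471+0.2553i)·(+0.3453+0.0542i)  (+0.5565+0.2359i)·(+0.2259+0.0176i)  (+0.1298+0.0000i)·(-0.2255+0.0000i)  (-0.5565+0.2359i)·(-0.2259+0.0176i)  (+0.2471-0.2553i)·(+0.3453-0.0542i)
Y_2^0(R⁻¹ n̂) = +0.356787+0.000000i

Re=0.3568 Im=0.0000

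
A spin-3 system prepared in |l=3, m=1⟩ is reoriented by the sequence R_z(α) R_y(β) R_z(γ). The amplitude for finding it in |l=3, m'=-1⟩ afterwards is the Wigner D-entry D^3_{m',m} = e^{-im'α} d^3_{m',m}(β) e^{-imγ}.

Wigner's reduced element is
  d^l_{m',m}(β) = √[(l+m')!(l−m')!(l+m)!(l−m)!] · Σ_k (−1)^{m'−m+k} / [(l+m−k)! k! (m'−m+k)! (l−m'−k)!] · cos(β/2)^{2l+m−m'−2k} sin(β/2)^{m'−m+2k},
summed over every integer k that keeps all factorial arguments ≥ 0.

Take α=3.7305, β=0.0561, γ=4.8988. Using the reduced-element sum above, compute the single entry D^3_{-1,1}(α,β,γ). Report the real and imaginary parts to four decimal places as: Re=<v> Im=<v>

D^3_{-1,1}(3.7305,0.0561,4.8988) = e^{-i·-1·3.7305}·d^3_{-1,1}(0.0561)·e^{-i·1·4.8988}. Compute d first:
Half-angle: c=0.999607, s=0.028046. N=√(2·24·24·2)=48.000000
The bounds max(0,m−m')=2 and min(l+m,l−m')=4 give 3 terms
  k=2: (−1)^0·48.0000/(8)·0.9996^4·0.0280^2 = +0.004712
  k=3: (−1)^1·48.0000/(6)·0.9996^2·0.0280^4 = -0.000005
  k=4: (−1)^2·48.0000/(48)·0.9996^0·0.0280^6 = +0.000000
d^3_{-1,1}(0.0561) = +0.004712 -0.000005 +0.000000 = +0.004707
Attach z-rotation phases: D = e^{-i(-1)(3.7305)}·(+0.004707)·e^{-i(1)(4.8988)} = +0.001844-0.004331i

Re=0.0018 Im=-0.0043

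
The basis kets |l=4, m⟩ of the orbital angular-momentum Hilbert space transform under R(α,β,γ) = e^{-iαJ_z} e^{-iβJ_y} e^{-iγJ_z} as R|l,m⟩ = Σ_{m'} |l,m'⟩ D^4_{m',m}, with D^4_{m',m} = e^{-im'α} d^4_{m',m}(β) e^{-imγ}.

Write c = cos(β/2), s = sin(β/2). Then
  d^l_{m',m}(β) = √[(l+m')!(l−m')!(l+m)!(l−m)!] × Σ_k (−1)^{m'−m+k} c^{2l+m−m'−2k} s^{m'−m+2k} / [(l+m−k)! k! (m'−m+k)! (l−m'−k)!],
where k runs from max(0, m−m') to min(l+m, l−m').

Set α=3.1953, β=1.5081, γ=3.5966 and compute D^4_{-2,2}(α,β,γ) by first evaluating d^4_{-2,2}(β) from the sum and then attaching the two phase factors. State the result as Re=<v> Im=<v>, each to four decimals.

First d^4_{-2,2}(β=1.5081), then the phase factors e^{-i(-2)α} and e^{-i(2)γ}:
Half-angle: c=0.728922, s=0.684597. N=√(2·720·720·2)=1440.000000
The bounds max(0,m−m')=4 and min(l+m,l−m')=6 give 3 terms
  k=4: (−1)^0·1440.0000/(96)·0.7289^4·0.6846^4 = +0.930154
  k=5: (−1)^1·1440.0000/(120)·0.7289^2·0.6846^6 = -0.656374
  k=6: (−1)^2·1440.0000/(1440)·0.7289^0·0.6846^8 = +0.048248
d^4_{-2,2}(1.5081) = +0.930154 -0.656374 +0.048248 = +0.322027
D = (+0.994237+0.107208i)·(+0.322027)·(+0.613734-0.789513i) = +0.223757-0.231591i

Re=0.2238 Im=-0.2316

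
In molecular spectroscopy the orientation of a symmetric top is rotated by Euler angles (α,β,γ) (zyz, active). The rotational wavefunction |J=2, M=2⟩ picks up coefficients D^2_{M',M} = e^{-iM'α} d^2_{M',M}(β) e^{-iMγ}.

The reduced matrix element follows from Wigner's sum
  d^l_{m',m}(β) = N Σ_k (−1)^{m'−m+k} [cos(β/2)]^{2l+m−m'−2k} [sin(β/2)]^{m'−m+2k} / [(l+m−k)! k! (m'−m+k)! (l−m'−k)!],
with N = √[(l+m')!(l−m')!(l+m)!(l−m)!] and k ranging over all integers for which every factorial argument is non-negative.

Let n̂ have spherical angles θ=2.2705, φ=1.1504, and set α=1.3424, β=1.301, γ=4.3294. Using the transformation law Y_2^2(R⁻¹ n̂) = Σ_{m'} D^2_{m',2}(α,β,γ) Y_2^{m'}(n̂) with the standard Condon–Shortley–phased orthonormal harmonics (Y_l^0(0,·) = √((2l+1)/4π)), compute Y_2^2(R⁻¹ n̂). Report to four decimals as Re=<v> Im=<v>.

Re=-0.2458 Im=-0.1080

Need the full column D^2_{m',2} for m'=−2..2 at α=1.3424, β=1.301, γ=4.3294.
cos(β/2)=0.795781, sin(β/2)=0.605584
d^2_{-2,2}: single k=4 term ⇒ +0.134493;  D = +0.128115+0.040924i
d^2_{-1,2}: single k=3 term ⇒ +0.353466;  D = +0.180996-0.303609i
d^2_{0,2}: single k=2 term ⇒ +0.568869;  D = -0.409987-0.394364i
d^2_{1,2}: single k=1 term ⇒ +0.610359;  D = -0.511736+0.332663i
d^2_{2,2}: single k=0 term ⇒ +0.401028;  D = +0.136768+0.376985i
Y_2^{m'}(θ=2.2705,φ=1.1504) and Σ D·Y over m':
  (+0.1281+0.0409i)·(-0.1508-0.1685i)  (+0.1810-0.3036i)·(-0.1553+0.3475i)  (-0.4100-0.3944i)·(+0.0770+0.0000i)  (-0.5117+0.3327i)·(+0.1553+0.3475i)  (+0.1368+0.3770i)·(-0.1508+0.1685i)
Y_2^2(R⁻¹ n̂) = -0.245825-0.108005i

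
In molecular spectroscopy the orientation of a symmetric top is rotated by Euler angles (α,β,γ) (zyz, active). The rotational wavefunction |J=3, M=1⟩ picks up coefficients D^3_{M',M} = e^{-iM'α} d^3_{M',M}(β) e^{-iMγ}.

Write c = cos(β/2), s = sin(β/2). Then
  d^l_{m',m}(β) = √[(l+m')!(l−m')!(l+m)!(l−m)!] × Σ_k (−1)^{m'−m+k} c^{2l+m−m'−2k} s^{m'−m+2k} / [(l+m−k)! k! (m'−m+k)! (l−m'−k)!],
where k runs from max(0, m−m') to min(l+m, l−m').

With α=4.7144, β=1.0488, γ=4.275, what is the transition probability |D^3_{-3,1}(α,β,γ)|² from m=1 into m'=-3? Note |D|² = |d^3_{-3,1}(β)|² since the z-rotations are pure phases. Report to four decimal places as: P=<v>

P=0.0333

Split into d^3_{-3,1}(β=1.0488) × two z-phases.
Half-angle: c=0.865625, s=0.500694. N=√(1·720·24·2)=185.903201
k: max(0,(1)−(-3))=4 … min(3+(1),3−(-3))=4
  k=4: (−1)^0·185.9032/(48)·0.8656^2·0.5007^4 = +0.182387
d^3_{-3,1}(1.0488) = +0.182387
|D^3_{-3,1}|² = |d^3_{-3,1}(β)|² = (+0.182387)² = 0.033265 (the z-rotation phases have unit modulus)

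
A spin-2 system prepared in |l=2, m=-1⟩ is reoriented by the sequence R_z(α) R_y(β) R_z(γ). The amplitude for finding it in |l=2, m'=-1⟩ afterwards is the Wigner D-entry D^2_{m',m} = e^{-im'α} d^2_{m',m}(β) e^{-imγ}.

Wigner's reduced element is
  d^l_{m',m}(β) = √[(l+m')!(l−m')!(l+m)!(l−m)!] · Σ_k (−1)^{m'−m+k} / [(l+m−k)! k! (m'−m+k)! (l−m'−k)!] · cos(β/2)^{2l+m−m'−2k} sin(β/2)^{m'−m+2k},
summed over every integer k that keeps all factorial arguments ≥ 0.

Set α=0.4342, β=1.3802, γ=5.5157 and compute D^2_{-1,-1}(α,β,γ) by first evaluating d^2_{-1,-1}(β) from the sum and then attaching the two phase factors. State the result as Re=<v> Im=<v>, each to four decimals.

D^2_{-1,-1}(0.4342,1.3802,5.5157) = e^{-i·-1·0.4342}·d^2_{-1,-1}(1.3802)·e^{-i·-1·5.5157}. Compute d first:
Half-angle: c=0.771182, s=0.636614. N=√(1·6·1·6)=6.000000
Admissible k: 0..1 (factorial args all ≥0)
  k=0: (−1)^0·6.0000/(6)·0.7712^4·0.6366^0 = +0.353695
  k=1: (−1)^1·6.0000/(2)·0.7712^2·0.6366^2 = -0.723083
d^2_{-1,-1}(1.3802) = +0.353695 -0.723083 = -0.369389
Phases: e^{-i·(-1)·0.4342}=+0.907207+0.420685i, e^{-i·(-1)·5.5157}=+0.719659-0.694328i ⇒ D=-0.349062+0.120845i

Re=-0.3491 Im=0.1208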